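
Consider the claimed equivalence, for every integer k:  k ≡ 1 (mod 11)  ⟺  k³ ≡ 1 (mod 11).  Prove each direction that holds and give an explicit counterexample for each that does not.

(⟹) Suppose k ≡ 1 (mod 11). Write k = 11j + 1. Then (11j + 1)³ = 1331j³ + 363j² + 33j + 1 = 11(121j³ + 33j² + 3j) + 1, so k³ ≡ 1 (mod 11).

(⟸) Conversely, suppose k³ ≡ 1 (mod 11). The only residue r in {0, …, 10} with r³ ≡ 1 (mod 11) is r = 1, so k ≡ 1 (mod 11).

Both directions hold; the statement is true.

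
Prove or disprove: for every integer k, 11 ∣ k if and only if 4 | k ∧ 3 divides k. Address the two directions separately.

(⟹) This fails: take k = 11. Certainly 11 ∣ 11, but 4 ∤ 11.

(⟸) This fails: take k = 12. Both 4 ∣ 12 and 3 ∣ 12, yet 12 is not a multiple of 11 (since 12 = 1·11 + 1), so 11 ∤ 12.

Neither direction holds.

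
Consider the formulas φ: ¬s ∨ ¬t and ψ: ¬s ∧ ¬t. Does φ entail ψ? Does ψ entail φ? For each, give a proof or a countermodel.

Only the reverse direction holds.

(→) This fails. Under t = T, s = F, the left side is true but the right side is false.

(←) Assume the antecedent. If t is true, the antecedent cannot hold. If t is false, ¬s ∨ ¬t reduces to true regardless of the other variables. Either way ¬s ∨ ¬t holds.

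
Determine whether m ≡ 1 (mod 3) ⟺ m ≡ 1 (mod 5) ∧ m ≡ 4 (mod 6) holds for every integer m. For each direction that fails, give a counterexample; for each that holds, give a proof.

Only the converse holds.

[⇒] This fails: m = 1 gives 1 ≡ 1 (mod 3) but 1 ≡ 1 (mod 6), so the conjunction on the right does not hold.

[⇐] Conversely, if m ≡ 1 (mod 5) and m ≡ 4 (mod 6), then by the Chinese remainder theorem m ≡ 16 (mod 30). Since 16 ≡ 1 (mod 3) and 3 ∣ 30, we get m ≡ 1 (mod 3).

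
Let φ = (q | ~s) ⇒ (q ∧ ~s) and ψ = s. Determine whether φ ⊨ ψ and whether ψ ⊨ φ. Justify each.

(⇒) fails and (⇐) fails.

(⇒) This fails. Under s = F, q = T, the left side is true but the right side is false.

(⇐) This fails. Under s = T, q = T, the left side is false but the right side is true.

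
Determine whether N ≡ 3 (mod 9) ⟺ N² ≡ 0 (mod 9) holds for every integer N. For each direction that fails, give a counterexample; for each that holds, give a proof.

(⟹) Suppose N ≡ 3 (mod 9). Write N = 9j + 3. Then (9j + 3)² = 81j² + 54j + 9 = 9(9j² + 6j + 1) + 0, so N² ≡ 0 (mod 9).

(⟸) This fails: take N = 0. Then 0² = 0 ≡ 0 (mod 9), yet 0 ≡ 0 (mod 9), not 3.

Only the forward direction holds.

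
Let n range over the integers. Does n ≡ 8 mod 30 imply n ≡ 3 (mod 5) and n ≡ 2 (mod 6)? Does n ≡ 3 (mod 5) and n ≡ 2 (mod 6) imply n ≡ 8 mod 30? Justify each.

(←) If n ≡ 3 (mod 5) and n ≡ 2 (mod 6), then by the Chinese remainder theorem n ≡ 8 (mod 30). This is exactly n ≡ 8 (mod 30).

(→) Suppose n ≡ 8 (mod 30); write n = 30j + 8. Since 5 ∣ 30, reducing mod 5 gives n ≡ 8 ≡ 3 (mod 5); since 6 ∣ 30, reducing mod 6 gives n ≡ 8 ≡ 2 (mod 6).

Both implications hold.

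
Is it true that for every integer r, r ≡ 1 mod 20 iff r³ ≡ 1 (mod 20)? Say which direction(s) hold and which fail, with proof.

The biconditional holds.

[⇐] Suppose r³ ≡ 1 (mod 20). The only residue r in {0, …, 19} with r³ ≡ 1 (mod 20) is r = 1, so r ≡ 1 (mod 20).

[⇒] Suppose r ≡ 1 mod 20. Write r = 20j + 1. Then (20j + 1)³ = 8000j³ + 1200j² + 60j + 1 = 20(400j³ + 60j² + 3j) + 1, so r³ ≡ 1 (mod 20).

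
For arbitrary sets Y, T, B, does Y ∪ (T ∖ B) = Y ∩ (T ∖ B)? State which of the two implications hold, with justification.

Only the reverse inclusion holds.

(⊆) This inclusion fails. Take Y = {1}, T = ∅, B = ∅; then 1 ∈ Y ∪ (T ∖ B) but 1 ∉ Y ∩ (T ∖ B).

(⊇) Let x ∈ Y ∩ (T ∖ B). Then x ∈ Y ∩ T and x ∉ B, from which x ∈ Y ∪ (T ∖ B).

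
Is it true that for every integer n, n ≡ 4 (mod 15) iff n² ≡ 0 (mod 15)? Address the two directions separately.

Neither implication holds.

(⟹) This fails: take n = 4. Then 4 ≡ 4 (mod 15), but 4² = 16 ≡ 1 (mod 15), not 0.

(⟸) This fails: take n = 0. Then 0² = 0 ≡ 0 (mod 15), yet 0 ≡ 0 (mod 15), not 4.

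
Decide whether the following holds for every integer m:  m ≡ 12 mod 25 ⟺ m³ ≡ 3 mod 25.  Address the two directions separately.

Equivalent; both directions hold.

(⇒) Suppose m ≡ 12 mod 25. Write m = 25j + 12. Then (25j + 12)³ = 15625j³ + 22500j² + 10800j + 1728 = 25(625j³ + 900j² + 432j + 69) + 3, so m³ ≡ 3 (mod 25).

(⇐) Conversely, suppose m³ ≡ 3 (mod 25). The only residue r in {0, …, 24} with r³ ≡ 3 (mod 25) is r = 12, so m ≡ 12 (mod 25).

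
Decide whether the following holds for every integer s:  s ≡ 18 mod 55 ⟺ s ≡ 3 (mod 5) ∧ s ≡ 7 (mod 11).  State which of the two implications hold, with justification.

Equivalent; both directions hold.

[⇒] Suppose s ≡ 18 (mod 55); write s = 55j + 18. Since 5 ∣ 55, reducing mod 5 gives s ≡ 18 ≡ 3 (mod 5); since 11 ∣ 55, reducing mod 11 gives s ≡ 18 ≡ 7 (mod 11).

[⇐] Conversely, if s ≡ 3 (mod 5) and s ≡ 7 (mod 11), then by the Chinese remainder theorem s ≡ 18 (mod 55). This is exactly s ≡ 18 (mod 55).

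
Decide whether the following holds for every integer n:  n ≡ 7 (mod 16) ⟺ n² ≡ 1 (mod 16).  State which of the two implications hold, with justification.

Forward direction. Suppose n ≡ 7 (mod 16). Write n = 16j + 7. Then (16j + 7)² = 256j² + 224j + 49 = 16(16j² + 14j + 3) + 1, so n² ≡ 1 (mod 16).

Converse. This fails: take n = 1. Then 1² = 1 ≡ 1 (mod 16), yet 1 ≡ 1 (mod 16), not 7.

Not equivalent: only (⇒) holds.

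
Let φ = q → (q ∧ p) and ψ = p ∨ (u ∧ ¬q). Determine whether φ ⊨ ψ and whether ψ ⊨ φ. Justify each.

Converse. Assume the antecedent. If p is true, q → (q ∧ p) reduces to true regardless of the other variables. If p is false, the antecedent forces (p = F, u = T, q = F), and q → (q ∧ p) holds there. Either way q → (q ∧ p) holds.

Forward direction. This fails. Under p = F, u = F, q = F, the left side is true but the right side is false.

(⇒) fails; (⇐) holds.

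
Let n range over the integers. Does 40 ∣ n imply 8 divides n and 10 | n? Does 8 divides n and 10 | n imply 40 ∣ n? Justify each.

(→) If 40 ∣ n, write n = 40q. Since 40 = 5·8, n = 8·(5q), so 8 ∣ n; and since 40 = 4·10, n = 10·(4q), so 10 ∣ n.

(←) Suppose 8 ∣ n and 10 ∣ n. Any common multiple of 8 and 10 is a multiple of their lcm; here lcm(8, 10) = 8·10/gcd(8, 10) = 80/2 = 40, so 40 ∣ n.

Both directions hold.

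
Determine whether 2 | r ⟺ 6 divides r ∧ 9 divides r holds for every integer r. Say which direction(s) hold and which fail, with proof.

Not equivalent: only (⇐) holds.

(→) This fails: take r = 2. Certainly 2 ∣ 2, but 6 ∤ 2.

(←) Suppose 6 ∣ r and 9 ∣ r. Any common multiple of 6 and 9 is a multiple of their lcm; here lcm(6, 9) = 6·9/gcd(6, 9) = 54/3 = 18, so 18 ∣ r. Since 2 ∣ 18, it follows that 2 ∣ r.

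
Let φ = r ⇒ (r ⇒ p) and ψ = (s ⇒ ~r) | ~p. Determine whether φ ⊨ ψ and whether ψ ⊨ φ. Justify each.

Forward direction. This fails. Under p = T, s = T, r = T, the left side is true but the right side is false.

Converse. This fails. Under p = F, s = F, r = T, the left side is false but the right side is true.

(⇒) fails and (⇐) fails.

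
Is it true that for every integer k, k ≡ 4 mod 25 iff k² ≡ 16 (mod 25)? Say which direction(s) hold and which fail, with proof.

Only the forward direction holds.

Converse. This fails: take k = 21. Then 21² = 441 ≡ 16 (mod 25), yet 21 ≡ 21 (mod 25), not 4.

Forward direction. Suppose k ≡ 4 mod 25. Write k = 25j + 4. Then (25j + 4)² = 625j² + 200j + 16 = 25(25j² + 8j) + 16, so k² ≡ 16 (mod 25).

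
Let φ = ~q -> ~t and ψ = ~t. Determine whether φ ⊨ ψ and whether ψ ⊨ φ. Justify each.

Converse. Assume the antecedent. If q is true, ~q -> ~t reduces to true regardless of the other variables. If q is false, the antecedent forces (q = F, t = F), and ~q -> ~t holds there. Either way ~q -> ~t holds.

Forward direction. This fails. Under q = T, t = T, the left side is true but the right side is false.

Only the reverse direction holds.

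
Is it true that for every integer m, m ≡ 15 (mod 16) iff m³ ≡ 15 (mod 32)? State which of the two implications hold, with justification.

(⇒) fails; (⇐) holds.

[⇐] The residues r modulo 32 with r³ ≡ 15 (mod 32) are exactly {15}, and each is ≡ 15 (mod 16).

[⇒] This fails: take m = 31. Then 31 ≡ 15 (mod 16), but 31³ = 29791 ≡ 31 (mod 32), not 15.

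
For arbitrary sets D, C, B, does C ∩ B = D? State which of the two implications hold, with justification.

Neither inclusion holds.

Forward inclusion. This inclusion fails. Take D = ∅, C = {1}, B = {1}; then 1 ∈ C ∩ B but 1 ∉ D.

Reverse inclusion. This inclusion fails. Take D = {1}, C = ∅, B = ∅; then 1 ∈ D but 1 ∉ C ∩ B.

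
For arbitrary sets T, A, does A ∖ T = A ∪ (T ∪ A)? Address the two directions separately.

The sets are not equal: only the forward inclusion holds.

(⟸) This inclusion fails. Take T = {1}, A = ∅; then 1 ∈ A ∪ (T ∪ A) but 1 ∉ A ∖ T.

(⟹) Let x ∈ A ∖ T. Then x ∈ A and x ∉ T, from which x ∈ A ∪ (T ∪ A).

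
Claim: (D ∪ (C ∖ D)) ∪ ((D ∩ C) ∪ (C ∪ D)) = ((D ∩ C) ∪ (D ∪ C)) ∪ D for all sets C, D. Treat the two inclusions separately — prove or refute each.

The two sets are equal.

Forward inclusion. Let x ∈ (D ∪ (C ∖ D)) ∪ ((D ∩ C) ∪ (C ∪ D)). Then either x ∈ C and x ∉ D; or x ∈ D and x ∉ C; or x ∈ C ∩ D. In each case x ∈ ((D ∩ C) ∪ (D ∪ C)) ∪ D, so (D ∪ (C ∖ D)) ∪ ((D ∩ C) ∪ (C ∪ D)) ⊆ ((D ∩ C) ∪ (D ∪ C)) ∪ D.

Reverse inclusion. Let x ∈ ((D ∩ C) ∪ (D ∪ C)) ∪ D. Then either x ∈ C and x ∉ D; or x ∈ D and x ∉ C; or x ∈ C ∩ D. In each case x ∈ (D ∪ (C ∖ D)) ∪ ((D ∩ C) ∪ (C ∪ D)), so ((D ∩ C) ∪ (D ∪ C)) ∪ D ⊆ (D ∪ (C ∖ D)) ∪ ((D ∩ C) ∪ (C ∪ D)).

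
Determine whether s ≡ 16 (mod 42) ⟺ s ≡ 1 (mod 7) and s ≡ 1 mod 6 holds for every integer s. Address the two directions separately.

(⟹) This fails: s = 16 gives 16 ≡ 16 (mod 42) but 16 ≡ 2 (mod 7), so the conjunction on the right does not hold.

(⟸) This fails: s = 1 satisfies both congruences on the right (1 ≡ 1 mod 7 and 1 ≡ 1 mod 6) yet 1 ≡ 1 (mod 42), not 16.

Both directions fail.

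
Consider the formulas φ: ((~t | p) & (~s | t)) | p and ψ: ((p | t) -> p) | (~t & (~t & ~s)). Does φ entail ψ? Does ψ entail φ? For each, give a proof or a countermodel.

Not equivalent: only (⇒) holds.

(←) This fails. Under p = F, s = T, t = F, the left side is false but the right side is true.

(→) Assume the antecedent. If p is true, the consequent reduces to true regardless of the other variables. If p is false, the antecedent forces (p = F, s = F, t = F), and the consequent holds there. Either way the consequent holds.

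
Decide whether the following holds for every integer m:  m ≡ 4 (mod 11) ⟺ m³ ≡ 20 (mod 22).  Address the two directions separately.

(⟹) This fails: take m = 15. Then 15 ≡ 4 (mod 11), but 15³ = 3375 ≡ 9 (mod 22), not 20.

(⟸) Conversely, the residues r modulo 22 with r³ ≡ 20 (mod 22) are exactly {4}, and each is ≡ 4 (mod 11).

Only the converse holds.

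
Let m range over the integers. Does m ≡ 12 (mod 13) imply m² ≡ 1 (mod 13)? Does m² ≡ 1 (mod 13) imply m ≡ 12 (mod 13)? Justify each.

(⟹) Suppose m ≡ 12 (mod 13). Write m = 13j + 12. Then (13j + 12)² = 169j² + 312j + 144 = 13(13j² + 24j + 11) + 1, so m² ≡ 1 (mod 13).

(⟸) This fails: take m = 1. Then 1² = 1 ≡ 1 (mod 13), yet 1 ≡ 1 (mod 13), not 12.

Not equivalent: only (⇒) holds.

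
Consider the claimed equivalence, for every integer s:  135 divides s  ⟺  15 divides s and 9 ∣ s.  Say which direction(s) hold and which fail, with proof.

(⇒) If 135 ∣ s, write s = 135q. Since 135 = 9·15, s = 15·(9q), so 15 ∣ s; and since 135 = 15·9, s = 9·(15q), so 9 ∣ s.

(⇐) This fails: take s = 45. Both 15 ∣ 45 and 9 ∣ 45, yet 45 is not a multiple of 135 (since 45 = 0·135 + 45), so 135 ∤ 45.

Only the forward direction holds.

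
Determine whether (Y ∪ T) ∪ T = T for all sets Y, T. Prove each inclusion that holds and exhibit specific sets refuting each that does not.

Reverse inclusion. Let x ∈ T. Then either x ∈ T and x ∉ Y; or x ∈ Y ∩ T. In each case x ∈ (Y ∪ T) ∪ T, so T ⊆ (Y ∪ T) ∪ T.

Forward inclusion. This inclusion fails. Take Y = {1}, T = ∅; then 1 ∈ (Y ∪ T) ∪ T but 1 ∉ T.

The sets are not equal: only the reverse inclusion holds.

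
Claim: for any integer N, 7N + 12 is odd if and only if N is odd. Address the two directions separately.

Both directions hold.

[⇒] Suppose 7N + 12 is odd. Since 7 is odd, 7N and N have the same parity, so 7N + 12 ≡ N + 12 (mod 2). As 12 is even, 7N + 12 is odd exactly when N is odd. Thus N is odd.

[⇐] Conversely, suppose N is odd; write N = 2j + 1. Then 7N + 12 = 7·(2j + 1) + 12 = 2·7j + 19, which is odd.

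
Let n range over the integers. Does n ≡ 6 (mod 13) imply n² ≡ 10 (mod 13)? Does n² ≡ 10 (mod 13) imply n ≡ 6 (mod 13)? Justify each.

(→) Suppose n ≡ 6 (mod 13). Write n = 13j + 6. Then (13j + 6)² = 169j² + 156j + 36 = 13(13j² + 12j + 2) + 10, so n² ≡ 10 (mod 13).

(←) This fails: take n = 7. Then 7² = 49 ≡ 10 (mod 13), yet 7 ≡ 7 (mod 13), not 6.

(⇒) holds; (⇐) fails.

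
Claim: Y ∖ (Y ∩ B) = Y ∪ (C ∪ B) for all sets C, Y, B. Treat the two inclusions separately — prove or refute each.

Forward inclusion. Let x ∈ Y ∖ (Y ∩ B). Then either x ∈ Y and x ∉ C, B; or x ∈ C ∩ Y and x ∉ B. In each case x ∈ Y ∪ (C ∪ B), so Y ∖ (Y ∩ B) ⊆ Y ∪ (C ∪ B).

Reverse inclusion. This inclusion fails. Take C = {1}, Y = ∅, B = ∅; then 1 ∈ Y ∪ (C ∪ B) but 1 ∉ Y ∖ (Y ∩ B).

The sets are not equal: only the forward inclusion holds.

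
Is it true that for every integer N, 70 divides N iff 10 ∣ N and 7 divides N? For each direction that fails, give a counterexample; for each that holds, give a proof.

Both directions hold; the statement is true.

[⇒] If 70 ∣ N, write N = 70q. Since 70 = 7·10, N = 10·(7q), so 10 ∣ N; and since 70 = 10·7, N = 7·(10q), so 7 ∣ N.

[⇐] Suppose 10 ∣ N and 7 ∣ N. Any common multiple of 10 and 7 is a multiple of their lcm; here gcd(10, 7) = 1, so lcm(10, 7) = 10·7 = 70, so 70 ∣ N.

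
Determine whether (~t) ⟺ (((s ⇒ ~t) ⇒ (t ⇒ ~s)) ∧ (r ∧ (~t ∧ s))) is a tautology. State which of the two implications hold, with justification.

(⇒) fails; (⇐) holds.

(→) This fails. Under t = F, s = F, r = F, the left side is true but the right side is false.

(←) Assume the antecedent. If t is true, the antecedent cannot hold. If t is false, ~t reduces to true regardless of the other variables. Either way ~t holds.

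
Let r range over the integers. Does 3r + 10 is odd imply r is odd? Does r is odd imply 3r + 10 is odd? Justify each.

The biconditional holds.

(⇒) Suppose 3r + 10 is odd. Since 3 is odd, 3r and r have the same parity, so 3r + 10 ≡ r + 10 (mod 2). As 10 is even, 3r + 10 is odd exactly when r is odd. Thus r is odd.

(⇐) Conversely, suppose r is odd; write r = 2j + 1. Then 3r + 10 = 3·(2j + 1) + 10 = 2·3j + 13, which is odd.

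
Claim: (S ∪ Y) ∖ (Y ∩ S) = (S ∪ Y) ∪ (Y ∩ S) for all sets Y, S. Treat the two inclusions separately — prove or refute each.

(⟹) Let x ∈ (S ∪ Y) ∖ (Y ∩ S). Then either x ∈ Y and x ∉ S; or x ∈ S and x ∉ Y. In each case x ∈ (S ∪ Y) ∪ (Y ∩ S), so (S ∪ Y) ∖ (Y ∩ S) ⊆ (S ∪ Y) ∪ (Y ∩ S).

(⟸) This inclusion fails. Take Y = {1}, S = {1}; then 1 ∈ (S ∪ Y) ∪ (Y ∩ S) but 1 ∉ (S ∪ Y) ∖ (Y ∩ S).

The sets are not equal: only the forward inclusion holds.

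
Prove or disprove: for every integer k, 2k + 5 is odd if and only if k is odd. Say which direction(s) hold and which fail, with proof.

[⇒] This fails: take k = 4. Then 2k + 5 = 13, which is odd, yet k = 4 is even, not odd.

[⇐] Suppose k is odd. Since 2 is even, 2k is even for every k, so 2k + 5 has the same parity as 5, which is odd. Hence 2k + 5 is odd.

Not equivalent: only (⇐) holds.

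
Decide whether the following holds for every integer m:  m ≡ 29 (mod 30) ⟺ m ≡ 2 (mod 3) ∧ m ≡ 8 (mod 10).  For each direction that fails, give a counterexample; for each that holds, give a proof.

(⇒) This fails: m = 29 gives 29 ≡ 29 (mod 30) but 29 ≡ 9 (mod 10), so the conjunction on the right does not hold.

(⇐) This fails: m = 8 satisfies both congruences on the right (8 ≡ 2 mod 3 and 8 ≡ 8 mod 10) yet 8 ≡ 8 (mod 30), not 29.

Neither implication holds.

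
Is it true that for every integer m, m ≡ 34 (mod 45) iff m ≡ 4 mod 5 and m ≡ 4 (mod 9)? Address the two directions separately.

(⇒) fails and (⇐) fails.

(⇒) This fails: m = 34 gives 34 ≡ 34 (mod 45) but 34 ≡ 7 (mod 9), so the conjunction on the right does not hold.

(⇐) This fails: m = 4 satisfies both congruences on the right (4 ≡ 4 mod 5 and 4 ≡ 4 mod 9) yet 4 ≡ 4 (mod 45), not 34.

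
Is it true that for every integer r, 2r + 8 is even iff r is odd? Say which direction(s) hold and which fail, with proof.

(→) This fails: take r = 4. Then 2r + 8 = 16, which is even, yet r = 4 is even, not odd.

(←) Suppose r is odd. Since 2 is even, 2r is even for every r, so 2r + 8 has the same parity as 8, which is even. Hence 2r + 8 is even.

Only the converse holds.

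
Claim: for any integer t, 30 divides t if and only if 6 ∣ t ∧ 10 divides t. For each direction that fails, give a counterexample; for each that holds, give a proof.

(⟹) If 30 ∣ t, write t = 30q. Since 30 = 5·6, t = 6·(5q), so 6 ∣ t; and since 30 = 3·10, t = 10·(3q), so 10 ∣ t.

(⟸) Suppose 6 ∣ t and 10 ∣ t. Any common multiple of 6 and 10 is a multiple of their lcm; here lcm(6, 10) = 6·10/gcd(6, 10) = 60/2 = 30, so 30 ∣ t.

Both directions hold; the statement is true.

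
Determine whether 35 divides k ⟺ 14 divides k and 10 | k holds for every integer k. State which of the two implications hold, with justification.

Only the converse holds.

[⇒] This fails: take k = 35. Certainly 35 ∣ 35, but 14 ∤ 35.

[⇐] Suppose 14 ∣ k and 10 ∣ k. Any common multiple of 14 and 10 is a multiple of their lcm; here lcm(14, 10) = 14·10/gcd(14, 10) = 140/2 = 70, so 70 ∣ k. Since 35 ∣ 70, it follows that 35 ∣ k.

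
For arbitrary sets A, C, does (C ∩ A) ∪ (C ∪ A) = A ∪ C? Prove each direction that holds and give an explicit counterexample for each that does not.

Forward inclusion. Let x ∈ (C ∩ A) ∪ (C ∪ A). Then either x ∈ A and x ∉ C; or x ∈ C and x ∉ A; or x ∈ A ∩ C. In each case x ∈ A ∪ C, so (C ∩ A) ∪ (C ∪ A) ⊆ A ∪ C.

Reverse inclusion. Let x ∈ A ∪ C. Then either x ∈ A and x ∉ C; or x ∈ C and x ∉ A; or x ∈ A ∩ C. In each case x ∈ (C ∩ A) ∪ (C ∪ A), so A ∪ C ⊆ (C ∩ A) ∪ (C ∪ A).

Both inclusions hold; the sets are equal.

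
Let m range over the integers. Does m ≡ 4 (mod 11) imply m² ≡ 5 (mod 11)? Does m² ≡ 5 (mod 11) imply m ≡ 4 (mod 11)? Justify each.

(⇒) Suppose m ≡ 4 (mod 11). Write m = 11j + 4. Then (11j + 4)² = 121j² + 88j + 16 = 11(11j² + 8j + 1) + 5, so m² ≡ 5 (mod 11).

(⇐) This fails: take m = 7. Then 7² = 49 ≡ 5 (mod 11), yet 7 ≡ 7 (mod 11), not 4.

Only the forward implication holds.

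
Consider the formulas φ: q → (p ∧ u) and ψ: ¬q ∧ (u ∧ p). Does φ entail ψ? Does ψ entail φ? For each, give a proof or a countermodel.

The forward direction fails; the converse holds.

Forward direction. This fails. Under p = F, u = F, q = F, the left side is true but the right side is false.

Converse. Assume the antecedent. If p is true, the antecedent forces (p = T, u = T, q = F), and q → (p ∧ u) holds there. If p is false, the antecedent cannot hold. Either way q → (p ∧ u) holds.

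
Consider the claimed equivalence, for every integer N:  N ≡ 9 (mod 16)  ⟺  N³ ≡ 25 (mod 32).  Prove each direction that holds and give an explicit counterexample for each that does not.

(⟹) This fails: take N = 25. Then 25 ≡ 9 (mod 16), but 25³ = 15625 ≡ 9 (mod 32), not 25.

(⟸) Conversely, the residues r modulo 32 with r³ ≡ 25 (mod 32) are exactly {9}, and each is ≡ 9 (mod 16).

Not equivalent: only (⇐) holds.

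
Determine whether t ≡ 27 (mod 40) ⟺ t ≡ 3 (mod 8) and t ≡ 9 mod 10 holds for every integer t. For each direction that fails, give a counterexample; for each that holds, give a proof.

Forward direction. This fails: t = 27 gives 27 ≡ 27 (mod 40) but 27 ≡ 7 (mod 10), so the conjunction on the right does not hold.

Converse. This fails: t = 19 satisfies both congruences on the right (19 ≡ 3 mod 8 and 19 ≡ 9 mod 10) yet 19 ≡ 19 (mod 40), not 27.

Neither direction holds.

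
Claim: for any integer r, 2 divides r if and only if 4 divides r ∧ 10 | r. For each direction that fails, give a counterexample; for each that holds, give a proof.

(⇒) This fails: take r = 2. Certainly 2 ∣ 2, but 4 ∤ 2.

(⇐) Suppose 4 ∣ r and 10 ∣ r. Any common multiple of 4 and 10 is a multiple of their lcm; here lcm(4, 10) = 4·10/gcd(4, 10) = 40/2 = 20, so 20 ∣ r. Since 2 ∣ 20, it follows that 2 ∣ r.

Not equivalent: only (⇐) holds.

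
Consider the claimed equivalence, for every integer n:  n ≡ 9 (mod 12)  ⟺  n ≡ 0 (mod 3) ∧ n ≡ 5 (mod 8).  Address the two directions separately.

(⇐) If n ≡ 0 (mod 3) and n ≡ 5 (mod 8), then by the Chinese remainder theorem n ≡ 21 (mod 24). Since 21 ≡ 9 (mod 12) and 12 ∣ 24, we get n ≡ 9 (mod 12).

(⇒) This fails: n = 9 gives 9 ≡ 9 (mod 12) but 9 ≡ 1 (mod 8), so the conjunction on the right does not hold.

Only the reverse direction holds.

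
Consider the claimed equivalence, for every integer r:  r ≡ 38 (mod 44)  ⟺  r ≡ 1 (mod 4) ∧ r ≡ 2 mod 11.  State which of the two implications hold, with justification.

Neither direction holds.

(⇒) This fails: r = 38 gives 38 ≡ 38 (mod 44) but 38 ≡ 2 (mod 4), so the conjunction on the right does not hold.

(⇐) This fails: r = 13 satisfies both congruences on the right (13 ≡ 1 mod 4 and 13 ≡ 2 mod 11) yet 13 ≡ 13 (mod 44), not 38.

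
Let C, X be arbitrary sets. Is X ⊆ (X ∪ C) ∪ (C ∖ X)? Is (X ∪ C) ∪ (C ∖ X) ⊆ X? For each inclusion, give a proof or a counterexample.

The sets are not equal: only the forward inclusion holds.

(⊇) This inclusion fails. Take C = {1}, X = ∅; then 1 ∈ (X ∪ C) ∪ (C ∖ X) but 1 ∉ X.

(⊆) Let x ∈ X. Then either x ∈ X and x ∉ C; or x ∈ C ∩ X. In each case x ∈ (X ∪ C) ∪ (C ∖ X), so X ⊆ (X ∪ C) ∪ (C ∖ X).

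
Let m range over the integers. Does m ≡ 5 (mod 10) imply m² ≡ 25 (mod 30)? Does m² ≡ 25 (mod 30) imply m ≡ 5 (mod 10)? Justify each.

Forward direction. This fails: take m = 15. Then 15 ≡ 5 (mod 10), but 15² = 225 ≡ 15 (mod 30), not 25.

Converse. The residues r modulo 30 with r² ≡ 25 (mod 30) are exactly {5, 25}, and each is ≡ 5 (mod 10).

Only the reverse direction holds.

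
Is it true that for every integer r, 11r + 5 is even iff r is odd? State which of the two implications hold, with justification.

The biconditional holds.

(⇒) Suppose 11r + 5 is even. Since 11 is odd, 11r and r have the same parity, so 11r + 5 ≡ r + 5 (mod 2). As 5 is odd, 11r + 5 is even exactly when r is odd. Thus r is odd.

(⇐) Conversely, suppose r is odd; write r = 2j + 1. Then 11r + 5 = 11·(2j + 1) + 5 = 2·11j + 16, which is even.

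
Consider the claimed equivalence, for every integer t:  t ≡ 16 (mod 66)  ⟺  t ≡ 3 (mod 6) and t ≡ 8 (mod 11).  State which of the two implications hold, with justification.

Forward direction. This fails: t = 16 gives 16 ≡ 16 (mod 66) but 16 ≡ 4 (mod 6), so the conjunction on the right does not hold.

Converse. This fails: t = 63 satisfies both congruences on the right (63 ≡ 3 mod 6 and 63 ≡ 8 mod 11) yet 63 ≡ 63 (mod 66), not 16.

(⇒) fails and (⇐) fails.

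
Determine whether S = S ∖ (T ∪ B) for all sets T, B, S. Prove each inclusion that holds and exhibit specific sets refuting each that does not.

Only the reverse inclusion holds.

(⟹) This inclusion fails. Take T = {1}, B = ∅, S = {1}; then 1 ∈ S but 1 ∉ S ∖ (T ∪ B).

(⟸) Let x ∈ S ∖ (T ∪ B). Then x ∈ S and x ∉ T, B, from which x ∈ S.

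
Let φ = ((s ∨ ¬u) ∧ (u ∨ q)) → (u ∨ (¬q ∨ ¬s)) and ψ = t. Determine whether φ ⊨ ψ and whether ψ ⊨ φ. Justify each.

Neither implication holds.

(⟹) This fails. Under q = F, t = F, u = F, s = F, the left side is true but the right side is false.

(⟸) This fails. Under q = T, t = T, u = F, s = T, the left side is false but the right side is true.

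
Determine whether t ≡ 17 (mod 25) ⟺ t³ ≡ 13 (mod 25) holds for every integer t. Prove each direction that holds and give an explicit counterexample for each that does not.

Both directions hold.

[⇐] Suppose t³ ≡ 13 (mod 25). The only residue r in {0, …, 24} with r³ ≡ 13 (mod 25) is r = 17, so t ≡ 17 (mod 25).

[⇒] Suppose t ≡ 17 (mod 25). Write t = 25j + 17. Then (25j + 17)³ = 15625j³ + 31875j² + 21675j + 4913 = 25(625j³ + 1275j² + 867j + 196) + 13, so t³ ≡ 13 (mod 25).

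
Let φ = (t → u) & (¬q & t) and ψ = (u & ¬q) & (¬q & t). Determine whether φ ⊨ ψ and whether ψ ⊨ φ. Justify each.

Converse. Assume the antecedent. If t is true, the antecedent forces (t = T, u = T, q = F), and (t → u) & (¬q & t) holds there. If t is false, the antecedent cannot hold. Either way (t → u) & (¬q & t) holds.

Forward direction. Assume the antecedent. If t is true, the antecedent forces (t = T, u = T, q = F), and (u & ¬q) & (¬q & t) holds there. If t is false, the antecedent cannot hold. Either way (u & ¬q) & (¬q & t) holds.

The biconditional holds.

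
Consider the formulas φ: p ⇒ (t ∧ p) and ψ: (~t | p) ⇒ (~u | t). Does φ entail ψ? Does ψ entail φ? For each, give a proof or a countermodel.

Both directions fail.

(⟹) This fails. Under p = F, u = T, t = F, the left side is true but the right side is false.

(⟸) This fails. Under p = T, u = F, t = F, the left side is false but the right side is true.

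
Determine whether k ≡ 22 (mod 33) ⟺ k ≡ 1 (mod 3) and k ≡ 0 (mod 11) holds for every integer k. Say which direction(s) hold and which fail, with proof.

Both implications hold.

(⇒) Suppose k ≡ 22 (mod 33); write k = 33j + 22. Since 3 ∣ 33, reducing mod 3 gives k ≡ 22 ≡ 1 (mod 3); since 11 ∣ 33, reducing mod 11 gives k ≡ 22 ≡ 0 (mod 11).

(⇐) Conversely, if k ≡ 1 (mod 3) and k ≡ 0 (mod 11), then by the Chinese remainder theorem k ≡ 22 (mod 33). This is exactly k ≡ 22 (mod 33).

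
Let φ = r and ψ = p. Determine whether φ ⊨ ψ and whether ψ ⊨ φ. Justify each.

(→) This fails. Under p = F, r = T, the left side is true but the right side is false.

(←) This fails. Under p = T, r = F, the left side is false but the right side is true.

Neither direction holds.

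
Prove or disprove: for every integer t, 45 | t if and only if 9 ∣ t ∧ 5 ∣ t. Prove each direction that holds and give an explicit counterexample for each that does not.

Both implications hold.

(⟹) If 45 ∣ t, write t = 45q. Since 45 = 5·9, t = 9·(5q), so 9 ∣ t; and since 45 = 9·5, t = 5·(9q), so 5 ∣ t.

(⟸) Suppose 9 ∣ t and 5 ∣ t. Any common multiple of 9 and 5 is a multiple of their lcm; here gcd(9, 5) = 1, so lcm(9, 5) = 9·5 = 45, so 45 ∣ t.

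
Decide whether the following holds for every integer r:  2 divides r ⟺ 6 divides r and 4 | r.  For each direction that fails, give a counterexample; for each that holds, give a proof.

Only the converse holds.

(⟹) This fails: take r = 2. Certainly 2 ∣ 2, but 6 ∤ 2.

(⟸) Suppose 6 ∣ r and 4 ∣ r. Any common multiple of 6 and 4 is a multiple of their lcm; here lcm(6, 4) = 6·4/gcd(6, 4) = 24/2 = 12, so 12 ∣ r. Since 2 ∣ 12, it follows that 2 ∣ r.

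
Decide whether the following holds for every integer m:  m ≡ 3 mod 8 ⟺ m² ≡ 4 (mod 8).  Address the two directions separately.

Both directions fail.

(⇒) This fails: take m = 3. Then 3 ≡ 3 (mod 8), but 3² = 9 ≡ 1 (mod 8), not 4.

(⇐) This fails: take m = 2. Then 2² = 4 ≡ 4 (mod 8), yet 2 ≡ 2 (mod 8), not 3.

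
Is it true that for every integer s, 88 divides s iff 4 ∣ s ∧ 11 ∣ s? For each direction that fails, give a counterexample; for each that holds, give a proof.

The forward direction holds; the converse fails.

[⇒] If 88 ∣ s, write s = 88q. Since 88 = 22·4, s = 4·(22q), so 4 ∣ s; and since 88 = 8·11, s = 11·(8q), so 11 ∣ s.

[⇐] This fails: take s = 44. Both 4 ∣ 44 and 11 ∣ 44, yet 44 is not a multiple of 88 (since 44 = 0·88 + 44), so 88 ∤ 44.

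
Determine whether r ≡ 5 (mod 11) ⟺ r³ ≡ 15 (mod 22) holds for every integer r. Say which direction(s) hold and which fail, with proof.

Not equivalent: only (⇐) holds.

(←) The residues r modulo 22 with r³ ≡ 15 (mod 22) are exactly {5}, and each is ≡ 5 (mod 11).

(→) This fails: take r = 16. Then 16 ≡ 5 (mod 11), but 16³ = 4096 ≡ 4 (mod 22), not 15.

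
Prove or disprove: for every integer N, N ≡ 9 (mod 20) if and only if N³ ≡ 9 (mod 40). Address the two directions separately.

The forward direction fails; the converse holds.

[⇒] This fails: take N = 29. Then 29 ≡ 9 (mod 20), but 29³ = 24389 ≡ 29 (mod 40), not 9.

[⇐] Conversely, the residues r modulo 40 with r³ ≡ 9 (mod 40) are exactly {9}, and each is ≡ 9 (mod 20).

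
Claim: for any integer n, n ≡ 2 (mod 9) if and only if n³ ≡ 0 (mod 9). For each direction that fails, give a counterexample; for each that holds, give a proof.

Neither implication holds.

(⟹) This fails: take n = 2. Then 2 ≡ 2 (mod 9), but 2³ = 8 ≡ 8 (mod 9), not 0.

(⟸) This fails: take n = 0. Then 0³ = 0 ≡ 0 (mod 9), yet 0 ≡ 0 (mod 9), not 2.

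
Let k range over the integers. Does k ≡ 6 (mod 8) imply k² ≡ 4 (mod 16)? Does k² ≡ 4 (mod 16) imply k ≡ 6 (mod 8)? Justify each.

(⟹) Suppose k ≡ 6 (mod 8). Working modulo 16, k ∈ {6, 14}; for each such r, r² ≡ 4 (mod 16).

(⟸) This fails: take k = 2. Then 2² = 4 ≡ 4 (mod 16), yet 2 ≡ 2 (mod 8), not 6.

Only the forward implication holds.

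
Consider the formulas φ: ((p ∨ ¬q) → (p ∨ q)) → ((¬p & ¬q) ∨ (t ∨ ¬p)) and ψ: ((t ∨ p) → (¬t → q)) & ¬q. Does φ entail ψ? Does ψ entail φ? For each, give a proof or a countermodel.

The forward direction fails; the converse holds.

(⇒) This fails. Under t = F, p = F, q = T, the left side is true but the right side is false.

(⇐) Assume the antecedent. If t is true, the consequent reduces to true regardless of the other variables. If t is false, the antecedent forces (t = F, p = F, q = F), and the consequent holds there. Either way the consequent holds.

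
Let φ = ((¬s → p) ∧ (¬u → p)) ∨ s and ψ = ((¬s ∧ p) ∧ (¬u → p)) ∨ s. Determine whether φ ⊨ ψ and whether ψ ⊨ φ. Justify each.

[⇒] Assume the antecedent. If s is true, ((¬s ∧ p) ∧ (¬u → p)) ∨ s reduces to true regardless of the other variables. If s is false, the antecedent forces (u = F, s = F, p = T) or (u = T, s = F, p = T), and ((¬s ∧ p) ∧ (¬u → p)) ∨ s holds there. Either way ((¬s ∧ p) ∧ (¬u → p)) ∨ s holds.

[⇐] Assume the antecedent. If s is true, ((¬s → p) ∧ (¬u → p)) ∨ s reduces to true regardless of the other variables. If s is false, the antecedent forces (u = F, s = F, p = T) or (u = T, s = F, p = T), and ((¬s → p) ∧ (¬u → p)) ∨ s holds there. Either way ((¬s → p) ∧ (¬u → p)) ∨ s holds.

Both directions hold; the statement is true.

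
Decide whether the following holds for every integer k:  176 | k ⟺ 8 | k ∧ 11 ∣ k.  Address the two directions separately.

[⇐] This fails: take k = 88. Both 8 ∣ 88 and 11 ∣ 88, yet 88 is not a multiple of 176 (since 88 = 0·176 + 88), so 176 ∤ 88.

[⇒] If 176 ∣ k, write k = 176q. Since 176 = 22·8, k = 8·(22q), so 8 ∣ k; and since 176 = 16·11, k = 11·(16q), so 11 ∣ k.

Only the forward direction holds.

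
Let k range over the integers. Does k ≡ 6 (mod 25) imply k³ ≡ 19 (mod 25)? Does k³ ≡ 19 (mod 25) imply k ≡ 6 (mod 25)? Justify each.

(⇒) This fails: take k = 6. Then 6 ≡ 6 (mod 25), but 6³ = 216 ≡ 16 (mod 25), not 19.

(⇐) This fails: take k = 14. Then 14³ = 2744 ≡ 19 (mod 25), yet 14 ≡ 14 (mod 25), not 6.

Neither direction holds.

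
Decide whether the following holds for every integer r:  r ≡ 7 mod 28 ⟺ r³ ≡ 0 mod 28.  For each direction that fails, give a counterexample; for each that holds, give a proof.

(⟹) This fails: take r = 7. Then 7 ≡ 7 (mod 28), but 7³ = 343 ≡ 7 (mod 28), not 0.

(⟸) This fails: take r = 0. Then 0³ = 0 ≡ 0 (mod 28), yet 0 ≡ 0 (mod 28), not 7.

Neither implication holds.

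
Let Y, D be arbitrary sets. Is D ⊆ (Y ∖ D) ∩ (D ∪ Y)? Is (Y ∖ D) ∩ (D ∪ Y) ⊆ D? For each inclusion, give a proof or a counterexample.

(⊆) This inclusion fails. Take Y = ∅, D = {1}; then 1 ∈ D but 1 ∉ (Y ∖ D) ∩ (D ∪ Y).

(⊇) This inclusion fails. Take Y = {1}, D = ∅; then 1 ∈ (Y ∖ D) ∩ (D ∪ Y) but 1 ∉ D.

Both inclusions fail.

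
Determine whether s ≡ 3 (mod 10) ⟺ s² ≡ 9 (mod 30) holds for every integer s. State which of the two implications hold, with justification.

(→) This fails: take s = 13. Then 13 ≡ 3 (mod 10), but 13² = 169 ≡ 19 (mod 30), not 9.

(←) This fails: take s = 27. Then 27² = 729 ≡ 9 (mod 30), yet 27 ≡ 7 (mod 10), not 3.

Neither implication holds.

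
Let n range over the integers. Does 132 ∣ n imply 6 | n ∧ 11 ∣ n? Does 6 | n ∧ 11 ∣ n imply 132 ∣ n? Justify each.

(⟸) This fails: take n = 66. Both 6 ∣ 66 and 11 ∣ 66, yet 66 is not a multiple of 132 (since 66 = 0·132 + 66), so 132 ∤ 66.

(⟹) If 132 ∣ n, write n = 132q. Since 132 = 22·6, n = 6·(22q), so 6 ∣ n; and since 132 = 12·11, n = 11·(12q), so 11 ∣ n.

Only the forward implication holds.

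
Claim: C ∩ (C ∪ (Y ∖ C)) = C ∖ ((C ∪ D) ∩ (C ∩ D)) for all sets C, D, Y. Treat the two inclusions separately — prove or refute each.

Only the reverse inclusion holds.

(⟸) Let x ∈ C ∖ ((C ∪ D) ∩ (C ∩ D)). Then either x ∈ C and x ∉ D, Y; or x ∈ C ∩ Y and x ∉ D. In each case x ∈ C ∩ (C ∪ (Y ∖ C)), so C ∖ ((C ∪ D) ∩ (C ∩ D)) ⊆ C ∩ (C ∪ (Y ∖ C)).

(⟹) This inclusion fails. Take C = {1}, D = {1}, Y = ∅; then 1 ∈ C ∩ (C ∪ (Y ∖ C)) but 1 ∉ C ∖ ((C ∪ D) ∩ (C ∩ D)).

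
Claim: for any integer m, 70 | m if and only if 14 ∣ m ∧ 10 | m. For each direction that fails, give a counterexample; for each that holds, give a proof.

Both directions hold; the statement is true.

(⇒) If 70 ∣ m, write m = 70q. Since 70 = 5·14, m = 14·(5q), so 14 ∣ m; and since 70 = 7·10, m = 10·(7q), so 10 ∣ m.

(⇐) Suppose 14 ∣ m and 10 ∣ m. Any common multiple of 14 and 10 is a multiple of their lcm; here lcm(14, 10) = 14·10/gcd(14, 10) = 140/2 = 70, so 70 ∣ m.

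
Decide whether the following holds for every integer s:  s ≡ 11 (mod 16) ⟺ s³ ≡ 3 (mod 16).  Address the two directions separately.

Both directions hold; the statement is true.

(←) Suppose s³ ≡ 3 (mod 16). The only residue r in {0, …, 15} with r³ ≡ 3 (mod 16) is r = 11, so s ≡ 11 (mod 16).

(→) Suppose s ≡ 11 (mod 16). Write s = 16j + 11. Then (16j + 11)³ = 4096j³ + 8448j² + 5808j + 1331 = 16(256j³ + 528j² + 363j + 83) + 3, so s³ ≡ 3 (mod 16).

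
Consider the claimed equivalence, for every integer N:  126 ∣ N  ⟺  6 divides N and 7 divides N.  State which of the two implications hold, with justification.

Only the forward direction holds.

(⇒) If 126 ∣ N, write N = 126q. Since 126 = 21·6, N = 6·(21q), so 6 ∣ N; and since 126 = 18·7, N = 7·(18q), so 7 ∣ N.

(⇐) This fails: take N = 42. Both 6 ∣ 42 and 7 ∣ 42, yet 42 is not a multiple of 126 (since 42 = 0·126 + 42), so 126 ∤ 42.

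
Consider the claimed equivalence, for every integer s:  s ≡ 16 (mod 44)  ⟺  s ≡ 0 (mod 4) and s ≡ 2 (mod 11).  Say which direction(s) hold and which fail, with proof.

Neither implication holds.

(⇒) This fails: s = 16 gives 16 ≡ 16 (mod 44) but 16 ≡ 5 (mod 11), so the conjunction on the right does not hold.

(⇐) This fails: s = 24 satisfies both congruences on the right (24 ≡ 0 mod 4 and 24 ≡ 2 mod 11) yet 24 ≡ 24 (mod 44), not 16.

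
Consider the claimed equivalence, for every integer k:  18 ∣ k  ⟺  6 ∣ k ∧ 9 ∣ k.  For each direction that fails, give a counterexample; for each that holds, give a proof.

Both directions hold; the statement is true.

Forward direction. If 18 ∣ k, write k = 18q. Since 18 = 3·6, k = 6·(3q), so 6 ∣ k; and since 18 = 2·9, k = 9·(2q), so 9 ∣ k.

Converse. Suppose 6 ∣ k and 9 ∣ k. Any common multiple of 6 and 9 is a multiple of their lcm; here lcm(6, 9) = 6·9/gcd(6, 9) = 54/3 = 18, so 18 ∣ k.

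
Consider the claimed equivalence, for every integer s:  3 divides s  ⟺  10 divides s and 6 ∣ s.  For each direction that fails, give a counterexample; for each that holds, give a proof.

Not equivalent: only (⇐) holds.

(⇒) This fails: take s = 3. Certainly 3 ∣ 3, but 10 ∤ 3.

(⇐) Suppose 10 ∣ s and 6 ∣ s. Any common multiple of 10 and 6 is a multiple of their lcm; here lcm(10, 6) = 10·6/gcd(10, 6) = 60/2 = 30, so 30 ∣ s. Since 3 ∣ 30, it follows that 3 ∣ s.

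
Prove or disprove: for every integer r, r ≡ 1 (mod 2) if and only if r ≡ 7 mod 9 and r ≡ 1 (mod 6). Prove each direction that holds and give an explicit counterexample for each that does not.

The forward direction fails; the converse holds.

(→) This fails: r = 1 gives 1 ≡ 1 (mod 2) but 1 ≡ 1 (mod 9), so the conjunction on the right does not hold.

(←) Conversely, if r ≡ 7 (mod 9) and r ≡ 1 (mod 6), then by the Chinese remainder theorem r ≡ 7 (mod 18). Since 7 ≡ 1 (mod 2) and 2 ∣ 18, we get r ≡ 1 (mod 2).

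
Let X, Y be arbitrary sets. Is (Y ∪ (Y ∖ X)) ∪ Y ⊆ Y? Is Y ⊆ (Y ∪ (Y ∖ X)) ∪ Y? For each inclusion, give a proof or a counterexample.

Forward inclusion. Let x ∈ (Y ∪ (Y ∖ X)) ∪ Y. Then either x ∈ Y and x ∉ X; or x ∈ X ∩ Y. In each case x ∈ Y, so (Y ∪ (Y ∖ X)) ∪ Y ⊆ Y.

Reverse inclusion. Let x ∈ Y. Then either x ∈ Y and x ∉ X; or x ∈ X ∩ Y. In each case x ∈ (Y ∪ (Y ∖ X)) ∪ Y, so Y ⊆ (Y ∪ (Y ∖ X)) ∪ Y.

The two sets are equal.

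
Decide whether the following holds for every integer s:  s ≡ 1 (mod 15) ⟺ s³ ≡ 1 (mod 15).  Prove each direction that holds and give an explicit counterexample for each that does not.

Converse. Suppose s³ ≡ 1 (mod 15). The only residue r in {0, …, 14} with r³ ≡ 1 (mod 15) is r = 1, so s ≡ 1 (mod 15).

Forward direction. Suppose s ≡ 1 (mod 15). Write s = 15j + 1. Then (15j + 1)³ = 3375j³ + 675j² + 45j + 1 = 15(225j³ + 45j² + 3j) + 1, so s³ ≡ 1 (mod 15).

Equivalent; both directions hold.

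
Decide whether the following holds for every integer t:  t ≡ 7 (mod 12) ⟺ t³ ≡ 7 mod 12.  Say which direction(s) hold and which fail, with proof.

[⇒] Suppose t ≡ 7 (mod 12). Write t = 12j + 7. Then (12j + 7)³ = 1728j³ + 3024j² + 1764j + 343 = 12(144j³ + 252j² + 147j + 28) + 7, so t³ ≡ 7 (mod 12).

[⇐] For the converse, argue contrapositively. If t ≢ 7 (mod 12), then t is congruent to one of 0, 1, 2, 3, 4, 5, 6, 8, 9, 10, 11 modulo 12, and these give t³ ≡ 0, 1, 8, 3, 4, 5, 0, 8, 9, 4, 11 respectively — never 7.

Both directions hold; the statement is true.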